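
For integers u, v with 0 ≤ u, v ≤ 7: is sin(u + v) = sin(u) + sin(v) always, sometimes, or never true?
It holds at (u, v) = (4, 0) (both sides equal sin(4) ≈ -0.7568), but fails at (u, v) = (4, 2) (LHS = sin(6) ≈ -0.2794, RHS = sin(4) + sin(2) ≈ 0.1525).

Answer: Sometimes true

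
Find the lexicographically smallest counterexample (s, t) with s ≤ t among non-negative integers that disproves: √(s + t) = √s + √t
(s, t) = (1, 1)

At (0, 2): both sides equal √(2) ≈ 1.414, so it holds there.
At (0, 5): both sides equal √(5) ≈ 2.236, so it holds there.

Substituting (1, 1) into the claim:
LHS = √(1 + 1) = √(2) ≈ 1.414
RHS = √1 + √1 = 2

Since LHS ≠ RHS, this pair disproves the claim, and no lexicographically smaller pair (s ≤ t, non-negative integers) does.

For instance (1, 6) is also a counterexample (LHS = √(7) ≈ 2.646, RHS = 1 + √(6) ≈ 3.449), but it's lexicographically larger.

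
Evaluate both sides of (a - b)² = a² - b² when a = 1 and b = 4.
LHS = (1 - 4)² = 9
RHS = 1² - 4² = -15

LHS ≠ RHS, so the equation does not hold here.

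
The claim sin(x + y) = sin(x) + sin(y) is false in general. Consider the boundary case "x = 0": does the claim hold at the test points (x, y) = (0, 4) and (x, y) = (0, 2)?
Yes, holds at both test points

At (0, 4): LHS = sin(4) ≈ -0.7568, RHS = sin(4) ≈ -0.7568 → equal
At (0, 2): LHS = sin(2) ≈ 0.9093, RHS = sin(2) ≈ 0.9093 → equal

So the claim does hold at both of these boundary points, even though it is not an identity.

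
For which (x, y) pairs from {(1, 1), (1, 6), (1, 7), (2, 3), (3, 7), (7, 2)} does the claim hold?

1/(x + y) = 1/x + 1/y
Testing each pair:
(1, 1): LHS = 1/2, RHS = 2 → fails
(1, 6): LHS = 1/7, RHS = 7/6 → fails
(1, 7): LHS = 1/8, RHS = 8/7 → fails
(2, 3): LHS = 1/5, RHS = 5/6 → fails
(3, 7): LHS = 1/10, RHS = 10/21 → fails
(7, 2): LHS = 1/9, RHS = 9/14 → fails

No pair satisfies the claim.

Answer: None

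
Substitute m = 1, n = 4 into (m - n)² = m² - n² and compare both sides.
LHS = (1 - 4)² = 9
RHS = 1² - 4² = -15

LHS ≠ RHS, so the equation does not hold here.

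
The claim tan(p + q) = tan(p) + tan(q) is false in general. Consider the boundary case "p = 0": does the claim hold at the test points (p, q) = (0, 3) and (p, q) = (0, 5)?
Yes, holds at both test points

At (0, 3): LHS = tan(3) ≈ -0.1425, RHS = tan(3) ≈ -0.1425 → equal
At (0, 5): LHS = tan(5) ≈ -3.381, RHS = tan(5) ≈ -3.381 → equal

So the claim does hold at both of these boundary points, even though it is not an identity.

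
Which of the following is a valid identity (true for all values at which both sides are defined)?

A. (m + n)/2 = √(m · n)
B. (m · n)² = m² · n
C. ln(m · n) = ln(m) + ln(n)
A: fails at (4, 6) — LHS = 5, RHS = 2·√(6) ≈ 4.899.
B: fails at (3, 4) — LHS = 144, RHS = 36.
C: holds — e.g. at (1, 3), both sides equal ln(3) ≈ 1.099.

Answer: C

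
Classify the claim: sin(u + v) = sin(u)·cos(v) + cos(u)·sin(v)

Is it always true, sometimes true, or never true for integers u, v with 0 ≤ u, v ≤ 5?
The identity holds for every pair in the range. For instance at (u, v) = (2, 4): both sides equal sin(6) ≈ -0.2794.

Answer: Always true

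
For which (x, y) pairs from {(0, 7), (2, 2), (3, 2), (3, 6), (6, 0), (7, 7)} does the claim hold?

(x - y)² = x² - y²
Testing each pair:
(0, 7): LHS = 49, RHS = -49 → fails
(2, 2): LHS = 0, RHS = 0 → holds
(3, 2): LHS = 1, RHS = 5 → fails
(3, 6): LHS = 9, RHS = -27 → fails
(6, 0): LHS = 36, RHS = 36 → holds
(7, 7): LHS = 0, RHS = 0 → holds

3 of 6 pairs satisfy the claim.

Answer: (2, 2), (6, 0), (7, 7)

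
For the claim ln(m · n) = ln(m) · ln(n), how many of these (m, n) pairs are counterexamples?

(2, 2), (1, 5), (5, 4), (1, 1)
Testing each pair:
(2, 2): LHS = ln(4) ≈ 1.386, RHS = ln(2)² ≈ 0.4805 → counterexample
(1, 5): LHS = ln(5) ≈ 1.609, RHS = 0 → counterexample
(5, 4): LHS = ln(20) ≈ 2.996, RHS = ln(4)·ln(5) ≈ 2.231 → counterexample
(1, 1): LHS = 0, RHS = 0 → satisfies claim

That makes 3 counterexamples.

Answer: 3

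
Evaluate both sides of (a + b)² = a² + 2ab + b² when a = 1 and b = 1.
LHS = (1 + 1)² = 4
RHS = 1² + 2·1·1 + 1² = 4

LHS = RHS: the two sides agree.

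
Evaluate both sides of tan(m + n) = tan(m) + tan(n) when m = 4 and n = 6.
LHS = tan(4 + 6) = tan(10) ≈ 0.6484
RHS = tan(4) + tan(6) ≈ 0.8668

LHS ≠ RHS (they differ by about 0.2185), so the equation does not hold here.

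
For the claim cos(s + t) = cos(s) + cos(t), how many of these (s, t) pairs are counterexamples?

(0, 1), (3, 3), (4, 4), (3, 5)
Testing each pair:
(0, 1): LHS = cos(1) ≈ 0.5403, RHS = cos(1) + 1 ≈ 1.54 → counterexample
(3, 3): LHS = cos(6) ≈ 0.9602, RHS = 2·cos(3) ≈ -1.98 → counterexample
(4, 4): LHS = cos(8) ≈ -0.1455, RHS = 2·cos(4) ≈ -1.307 → counterexample
(3, 5): LHS = cos(8) ≈ -0.1455, RHS = cos(3) + cos(5) ≈ -0.7063 → counterexample

That makes 4 counterexamples.

Answer: 4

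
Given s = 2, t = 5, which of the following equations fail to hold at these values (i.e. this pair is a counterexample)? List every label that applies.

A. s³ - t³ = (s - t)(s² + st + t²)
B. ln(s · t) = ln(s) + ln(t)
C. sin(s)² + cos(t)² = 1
Evaluating each claim at the given values:
A. LHS = -117, RHS = -117 → holds here (LHS = RHS)
B. LHS = ln(10) ≈ 2.303, RHS = ln(2) + ln(5) ≈ 2.303 → holds here (LHS = RHS)
C. LHS = cos(5)² + sin(2)² ≈ 0.9073, RHS = 1 → fails here (LHS ≠ RHS)

Answer: C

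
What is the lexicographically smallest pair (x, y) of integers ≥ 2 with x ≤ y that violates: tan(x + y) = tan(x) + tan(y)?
(x, y) = (2, 2)

Substituting (2, 2) into the claim:
LHS = tan(2 + 2) = tan(4) ≈ 1.158
RHS = tan(2) + tan(2) = 2·tan(2) ≈ -4.37

Since LHS ≠ RHS, this pair disproves the claim, and no lexicographically smaller pair (x ≤ y, integers ≥ 2) does.

For instance (7, 8) is also a counterexample (LHS = tan(15) ≈ -0.856, RHS = tan(8) + tan(7) ≈ -5.928), but it's lexicographically larger.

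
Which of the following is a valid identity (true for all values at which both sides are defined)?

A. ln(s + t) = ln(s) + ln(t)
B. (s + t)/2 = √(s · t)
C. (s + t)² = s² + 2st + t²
C

A: fails at (4, 5) — LHS = ln(9) ≈ 2.197, RHS = ln(4) + ln(5) ≈ 2.996.
B: fails at (3, 5) — LHS = 4, RHS = √(15) ≈ 3.873.
C: holds — e.g. at (1, 5), both sides equal 36.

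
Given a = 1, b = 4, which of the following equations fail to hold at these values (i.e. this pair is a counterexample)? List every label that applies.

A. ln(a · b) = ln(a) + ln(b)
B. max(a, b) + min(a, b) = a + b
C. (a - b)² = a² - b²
Evaluating each claim at the given values:
A. LHS = ln(4) ≈ 1.386, RHS = ln(4) ≈ 1.386 → holds here (LHS = RHS)
B. LHS = 5, RHS = 5 → holds here (LHS = RHS)
C. LHS = 9, RHS = -15 → fails here (LHS ≠ RHS)

Answer: C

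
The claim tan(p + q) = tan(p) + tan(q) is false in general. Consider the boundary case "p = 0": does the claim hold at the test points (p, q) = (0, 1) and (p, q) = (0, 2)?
At (0, 1): LHS = tan(1) ≈ 1.557, RHS = tan(1) ≈ 1.557 → equal
At (0, 2): LHS = tan(2) ≈ -2.185, RHS = tan(2) ≈ -2.185 → equal

So the claim does hold at both of these boundary points, even though it is not an identity.

Answer: Yes, holds at both test points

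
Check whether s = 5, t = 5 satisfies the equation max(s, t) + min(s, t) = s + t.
Holds

Substituting s = 5, t = 5:

LHS = max(5, 5) + min(5, 5) = 10
RHS = 5 + 5 = 10

LHS = RHS, so the equation holds at this point.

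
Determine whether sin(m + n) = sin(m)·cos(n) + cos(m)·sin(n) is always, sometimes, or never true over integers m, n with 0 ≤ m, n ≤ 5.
Always true

The identity holds for every pair in the range. For instance at (m, n) = (3, 1): both sides equal sin(4) ≈ -0.7568.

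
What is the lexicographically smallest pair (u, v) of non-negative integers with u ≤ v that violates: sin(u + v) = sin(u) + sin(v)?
(u, v) = (1, 1)

Substituting (1, 1) into the claim:
LHS = sin(1 + 1) = sin(2) ≈ 0.9093
RHS = sin(1) + sin(1) = 2·sin(1) ≈ 1.683

Since LHS ≠ RHS, this pair disproves the claim, and no lexicographically smaller pair (u ≤ v, non-negative integers) does.

For instance (1, 4) is also a counterexample (LHS = sin(5) ≈ -0.9589, RHS = sin(4) + sin(1) ≈ 0.08467), but it's lexicographically larger.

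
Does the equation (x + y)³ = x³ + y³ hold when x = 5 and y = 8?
Fails

Substituting x = 5, y = 8:

LHS = (5 + 8)³ = 2197
RHS = 5³ + 8³ = 637

LHS ≠ RHS, so the equation does not hold at this point.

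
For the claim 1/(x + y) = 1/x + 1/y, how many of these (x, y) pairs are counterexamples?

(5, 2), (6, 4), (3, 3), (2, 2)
4

Testing each pair:
(5, 2): LHS = 1/7, RHS = 7/10 → counterexample
(6, 4): LHS = 1/10, RHS = 5/12 → counterexample
(3, 3): LHS = 1/6, RHS = 2/3 → counterexample
(2, 2): LHS = 1/4, RHS = 1 → counterexample

That makes 4 counterexamples.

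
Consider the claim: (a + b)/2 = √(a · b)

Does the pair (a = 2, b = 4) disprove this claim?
Substituting a = 2, b = 4:
LHS = (2 + 4)/2 = 3
RHS = √(2 · 4) = 2·√(2) ≈ 2.828

Since LHS ≠ RHS, this pair disproves the claim.

Answer: Yes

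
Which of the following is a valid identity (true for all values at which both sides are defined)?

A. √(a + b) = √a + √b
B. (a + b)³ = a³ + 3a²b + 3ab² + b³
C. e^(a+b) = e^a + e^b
A: fails at (2, 5) — LHS = √(7) ≈ 2.646, RHS = √(2) + √(5) ≈ 3.65.
B: holds — e.g. at (1, 4), both sides equal 125.
C: fails at (2, 5) — LHS = e^7 ≈ 1097, RHS = e^2 + e^5 ≈ 155.8.

Answer: B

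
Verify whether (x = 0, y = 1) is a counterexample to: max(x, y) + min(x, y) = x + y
Substituting x = 0, y = 1:
LHS = max(0, 1) + min(0, 1) = 1
RHS = 0 + 1 = 1

The sides agree, so this pair does not disprove the claim.

Answer: No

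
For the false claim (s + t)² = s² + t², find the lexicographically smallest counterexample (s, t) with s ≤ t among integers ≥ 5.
(s, t) = (5, 5)

Substituting (5, 5) into the claim:
LHS = (5 + 5)² = 100
RHS = 5² + 5² = 50

Since LHS ≠ RHS, this pair disproves the claim, and no lexicographically smaller pair (s ≤ t, integers ≥ 5) does.

For instance (10, 12) is also a counterexample (LHS = 484, RHS = 244), but it's lexicographically larger.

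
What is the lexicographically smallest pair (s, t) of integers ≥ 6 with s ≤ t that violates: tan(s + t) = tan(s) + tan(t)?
(s, t) = (6, 6)

Substituting (6, 6) into the claim:
LHS = tan(6 + 6) = tan(12) ≈ -0.6359
RHS = tan(6) + tan(6) = 2·tan(6) ≈ -0.582

Since LHS ≠ RHS, this pair disproves the claim, and no lexicographically smaller pair (s ≤ t, integers ≥ 6) does.

For instance (9, 12) is also a counterexample (LHS = tan(21) ≈ -1.527, RHS = tan(12) + tan(9) ≈ -1.088), but it's lexicographically larger.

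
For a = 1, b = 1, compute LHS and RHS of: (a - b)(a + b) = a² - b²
LHS = (1 - 1)(1 + 1) = 0
RHS = 1² - 1² = 0

LHS = RHS: the two sides agree.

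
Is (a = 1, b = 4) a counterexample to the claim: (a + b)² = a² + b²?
Yes

Substituting a = 1, b = 4:
LHS = (1 + 4)² = 25
RHS = 1² + 4² = 17

Since LHS ≠ RHS, this pair disproves the claim.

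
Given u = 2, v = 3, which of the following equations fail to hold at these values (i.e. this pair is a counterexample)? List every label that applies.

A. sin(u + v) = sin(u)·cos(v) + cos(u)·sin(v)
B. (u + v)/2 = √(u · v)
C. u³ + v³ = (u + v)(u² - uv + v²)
Evaluating each claim at the given values:
A. LHS = sin(5) ≈ -0.9589, RHS = sin(2)·cos(3) + sin(3)·cos(2) ≈ -0.9589 → holds here (LHS = RHS)
B. LHS = 5/2, RHS = √(6) ≈ 2.449 → fails here (LHS ≠ RHS)
C. LHS = 35, RHS = 35 → holds here (LHS = RHS)

Answer: B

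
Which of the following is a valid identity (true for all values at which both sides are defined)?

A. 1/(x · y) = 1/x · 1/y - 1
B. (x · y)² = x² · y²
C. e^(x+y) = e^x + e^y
A: fails at (1, 2) — LHS = 1/2, RHS = -1/2.
B: holds — e.g. at (1, 2), both sides equal 4.
C: fails at (2, 3) — LHS = e^5 ≈ 148.4, RHS = e^2 + e^3 ≈ 27.47.

Answer: B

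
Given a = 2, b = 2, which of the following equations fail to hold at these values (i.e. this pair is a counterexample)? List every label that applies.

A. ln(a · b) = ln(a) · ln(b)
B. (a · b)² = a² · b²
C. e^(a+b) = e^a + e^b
A, C

Evaluating each claim at the given values:
A. LHS = ln(4) ≈ 1.386, RHS = ln(2)² ≈ 0.4805 → fails here (LHS ≠ RHS)
B. LHS = 16, RHS = 16 → holds here (LHS = RHS)
C. LHS = e^4 ≈ 54.6, RHS = 2·e^2 ≈ 14.78 → fails here (LHS ≠ RHS)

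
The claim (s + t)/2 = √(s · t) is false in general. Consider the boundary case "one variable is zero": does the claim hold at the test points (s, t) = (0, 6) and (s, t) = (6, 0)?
At (0, 6): LHS = 3 ≠ RHS = 0
At (6, 0): LHS = 3 ≠ RHS = 0

Answer: No, fails at both test points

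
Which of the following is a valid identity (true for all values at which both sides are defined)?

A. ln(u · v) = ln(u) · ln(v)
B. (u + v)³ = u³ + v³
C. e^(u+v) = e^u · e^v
A: fails at (2, 7) — LHS = ln(14) ≈ 2.639, RHS = ln(2)·ln(7) ≈ 1.349.
B: fails at (2, 4) — LHS = 216, RHS = 72.
C: holds — e.g. at (4, 5), both sides equal e^9 ≈ 8103.

Answer: C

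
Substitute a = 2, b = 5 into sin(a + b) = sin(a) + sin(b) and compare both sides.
LHS = sin(2 + 5) = sin(7) ≈ 0.657
RHS = sin(2) + sin(5) ≈ -0.04963

LHS ≠ RHS (they differ by about 0.7066), so the equation does not hold here.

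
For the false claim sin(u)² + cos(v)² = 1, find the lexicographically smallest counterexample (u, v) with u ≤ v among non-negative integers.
(u, v) = (0, 1)

Substituting (0, 1) into the claim:
LHS = sin(0)² + cos(1)² = cos(1)² ≈ 0.2919
RHS = 1

Since LHS ≠ RHS, this pair disproves the claim, and no lexicographically smaller pair (u ≤ v, non-negative integers) does.

For instance (0, 6) is also a counterexample (LHS = cos(6)² ≈ 0.9219, RHS = 1), but it's lexicographically larger.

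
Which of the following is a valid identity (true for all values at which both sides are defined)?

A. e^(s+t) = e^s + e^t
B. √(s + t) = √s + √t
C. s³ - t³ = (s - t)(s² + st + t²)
C

A: fails at (2, 5) — LHS = e^7 ≈ 1097, RHS = e^2 + e^5 ≈ 155.8.
B: fails at (4, 4) — LHS = 2·√(2) ≈ 2.828, RHS = 4.
C: holds — e.g. at (2, 7), both sides equal -335.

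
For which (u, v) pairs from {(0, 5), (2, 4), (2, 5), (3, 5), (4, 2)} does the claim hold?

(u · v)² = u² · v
Testing each pair:
(0, 5): LHS = 0, RHS = 0 → holds
(2, 4): LHS = 64, RHS = 16 → fails
(2, 5): LHS = 100, RHS = 20 → fails
(3, 5): LHS = 225, RHS = 45 → fails
(4, 2): LHS = 64, RHS = 32 → fails

1 of 5 pairs satisfies the claim.

Answer: (0, 5)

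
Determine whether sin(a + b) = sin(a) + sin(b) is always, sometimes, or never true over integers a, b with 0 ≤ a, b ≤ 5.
Sometimes true

It holds at (a, b) = (0, 0) (both sides equal 0), but fails at (a, b) = (2, 5) (LHS = sin(7) ≈ 0.657, RHS = sin(5) + sin(2) ≈ -0.04963).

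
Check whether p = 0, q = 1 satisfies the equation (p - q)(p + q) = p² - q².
Substituting p = 0, q = 1:

LHS = (0 - 1)(0 + 1) = -1
RHS = 0² - 1² = -1

LHS = RHS, so the equation holds at this point.

Answer: Holds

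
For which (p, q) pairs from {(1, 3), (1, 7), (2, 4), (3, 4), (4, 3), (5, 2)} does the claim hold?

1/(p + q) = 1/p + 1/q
None

Testing each pair:
(1, 3): LHS = 1/4, RHS = 4/3 → fails
(1, 7): LHS = 1/8, RHS = 8/7 → fails
(2, 4): LHS = 1/6, RHS = 3/4 → fails
(3, 4): LHS = 1/7, RHS = 7/12 → fails
(4, 3): LHS = 1/7, RHS = 7/12 → fails
(5, 2): LHS = 1/7, RHS = 7/10 → fails

No pair satisfies the claim.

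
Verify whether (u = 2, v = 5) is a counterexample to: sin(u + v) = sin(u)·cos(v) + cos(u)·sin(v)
Substituting u = 2, v = 5:
LHS = sin(2 + 5) = sin(7) ≈ 0.657
RHS = sin(2)·cos(5) + cos(2)·sin(5) = sin(2)·cos(5) + sin(5)·cos(2) ≈ 0.657

The sides agree, so this pair does not disprove the claim.

Answer: No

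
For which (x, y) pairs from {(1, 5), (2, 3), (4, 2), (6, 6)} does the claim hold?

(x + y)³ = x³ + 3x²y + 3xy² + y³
Testing each pair:
(1, 5): LHS = 216, RHS = 216 → holds
(2, 3): LHS = 125, RHS = 125 → holds
(4, 2): LHS = 216, RHS = 216 → holds
(6, 6): LHS = 1728, RHS = 1728 → holds

Every pair satisfies the claim.

Answer: All pairs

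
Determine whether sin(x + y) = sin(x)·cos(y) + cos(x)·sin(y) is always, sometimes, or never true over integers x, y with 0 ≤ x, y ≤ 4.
Always true

The identity holds for every pair in the range. For instance at (x, y) = (0, 4): both sides equal sin(4) ≈ -0.7568.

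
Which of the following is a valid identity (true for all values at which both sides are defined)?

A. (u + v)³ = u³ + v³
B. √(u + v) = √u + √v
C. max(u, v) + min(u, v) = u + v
C

A: fails at (3, 7) — LHS = 1000, RHS = 370.
B: fails at (1, 4) — LHS = √(5) ≈ 2.236, RHS = 3.
C: holds — e.g. at (0, 1), both sides equal 1.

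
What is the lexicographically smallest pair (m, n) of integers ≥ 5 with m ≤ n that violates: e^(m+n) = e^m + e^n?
Substituting (5, 5) into the claim:
LHS = e^(5+5) = e^10 ≈ 22026.5
RHS = e^5 + e^5 = 2·e^5 ≈ 296.8

Since LHS ≠ RHS, this pair disproves the claim, and no lexicographically smaller pair (m ≤ n, integers ≥ 5) does.

For instance (10, 11) is also a counterexample (LHS = e^21 ≈ 1318815734.5, RHS = e^10 + e^11 ≈ 81900.6), but it's lexicographically larger.

Answer: (m, n) = (5, 5)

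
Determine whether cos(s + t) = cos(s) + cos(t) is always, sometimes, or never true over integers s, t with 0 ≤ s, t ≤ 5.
Never true

The claim fails for every pair in the range. For instance at (s, t) = (0, 4): LHS = cos(4) ≈ -0.6536, RHS = cos(4) + 1 ≈ 0.3464.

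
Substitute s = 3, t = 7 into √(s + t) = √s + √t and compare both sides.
LHS = √(3 + 7) = √(10) ≈ 3.162
RHS = √3 + √7 = √(3) + √(7) ≈ 4.378

LHS ≠ RHS (they differ by about 1.216), so the equation does not hold here.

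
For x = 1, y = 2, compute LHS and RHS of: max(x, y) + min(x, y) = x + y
LHS = max(1, 2) + min(1, 2) = 3
RHS = 1 + 2 = 3

LHS = RHS: the two sides agree.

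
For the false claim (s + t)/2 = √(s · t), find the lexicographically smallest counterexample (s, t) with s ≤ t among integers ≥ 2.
At (2, 2): both sides equal 2, so it holds there.

Substituting (2, 3) into the claim:
LHS = (2 + 3)/2 = 5/2
RHS = √(2 · 3) = √(6) ≈ 2.449

Since LHS ≠ RHS, this pair disproves the claim, and no lexicographically smaller pair (s ≤ t, integers ≥ 2) does.

For instance (5, 7) is also a counterexample (LHS = 6, RHS = √(35) ≈ 5.916), but it's lexicographically larger.

Answer: (s, t) = (2, 3)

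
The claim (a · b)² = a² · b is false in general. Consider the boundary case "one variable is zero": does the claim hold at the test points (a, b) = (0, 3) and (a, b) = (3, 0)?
At (0, 3): LHS = 0, RHS = 0 → equal
At (3, 0): LHS = 0, RHS = 0 → equal

So the claim does hold at both of these boundary points, even though it is not an identity.

Answer: Yes, holds at both test points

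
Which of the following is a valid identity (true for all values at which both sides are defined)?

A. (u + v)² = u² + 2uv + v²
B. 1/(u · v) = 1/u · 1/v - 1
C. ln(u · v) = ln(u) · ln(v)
A

A: holds — e.g. at (1, 1), both sides equal 4.
B: fails at (4, 6) — LHS = 1/24, RHS = -23/24.
C: fails at (1, 5) — LHS = ln(5) ≈ 1.609, RHS = 0.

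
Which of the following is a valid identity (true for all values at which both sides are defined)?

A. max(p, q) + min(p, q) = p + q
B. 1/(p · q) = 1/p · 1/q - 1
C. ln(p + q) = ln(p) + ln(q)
A: holds — e.g. at (3, 4), both sides equal 7.
B: fails at (2, 4) — LHS = 1/8, RHS = -7/8.
C: fails at (2, 3) — LHS = ln(5) ≈ 1.609, RHS = ln(2) + ln(3) ≈ 1.792.

Answer: A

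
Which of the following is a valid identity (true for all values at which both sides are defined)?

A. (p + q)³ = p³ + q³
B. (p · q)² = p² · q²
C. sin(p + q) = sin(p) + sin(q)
A: fails at (3, 3) — LHS = 216, RHS = 54.
B: holds — e.g. at (1, 2), both sides equal 4.
C: fails at (2, 7) — LHS = sin(9) ≈ 0.4121, RHS = sin(7) + sin(2) ≈ 1.566.

Answer: B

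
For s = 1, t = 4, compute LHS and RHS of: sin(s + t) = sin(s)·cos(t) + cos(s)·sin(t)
LHS = sin(1 + 4) = sin(5) ≈ -0.9589
RHS = sin(1)·cos(4) + cos(1)·sin(4) = sin(1)·cos(4) + sin(4)·cos(1) ≈ -0.9589

LHS = RHS: the two sides agree.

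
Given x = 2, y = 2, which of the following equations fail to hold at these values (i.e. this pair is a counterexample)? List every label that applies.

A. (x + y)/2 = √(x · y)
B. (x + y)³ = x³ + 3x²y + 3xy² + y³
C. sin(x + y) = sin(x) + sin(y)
Evaluating each claim at the given values:
A. LHS = 2, RHS = 2 → holds here (LHS = RHS)
B. LHS = 64, RHS = 64 → holds here (LHS = RHS)
C. LHS = sin(4) ≈ -0.7568, RHS = 2·sin(2) ≈ 1.819 → fails here (LHS ≠ RHS)

Answer: C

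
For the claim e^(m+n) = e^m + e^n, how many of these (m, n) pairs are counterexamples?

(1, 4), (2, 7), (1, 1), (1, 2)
Testing each pair:
(1, 4): LHS = e^5 ≈ 148.4, RHS = e + e^4 ≈ 57.32 → counterexample
(2, 7): LHS = e^9 ≈ 8103, RHS = e^2 + e^7 ≈ 1104 → counterexample
(1, 1): LHS = e^2 ≈ 7.389, RHS = 2·e ≈ 5.437 → counterexample
(1, 2): LHS = e^3 ≈ 20.09, RHS = e + e^2 ≈ 10.11 → counterexample

That makes 4 counterexamples.

Answer: 4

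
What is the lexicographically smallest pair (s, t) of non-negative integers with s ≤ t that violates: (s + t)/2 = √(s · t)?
At (0, 0): both sides equal 0, so it holds there.

Substituting (0, 1) into the claim:
LHS = (0 + 1)/2 = 1/2
RHS = √(0 · 1) = 0

Since LHS ≠ RHS, this pair disproves the claim, and no lexicographically smaller pair (s ≤ t, non-negative integers) does.

For instance (4, 6) is also a counterexample (LHS = 5, RHS = 2·√(6) ≈ 4.899), but it's lexicographically larger.

Answer: (s, t) = (0, 1)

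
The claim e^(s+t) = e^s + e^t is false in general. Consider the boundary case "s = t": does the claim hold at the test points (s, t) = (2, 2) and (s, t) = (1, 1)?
No, fails at both test points

At (2, 2): LHS = e^4 ≈ 54.6 ≠ RHS = 2·e^2 ≈ 14.78
At (1, 1): LHS = e^2 ≈ 7.389 ≠ RHS = 2·e ≈ 5.437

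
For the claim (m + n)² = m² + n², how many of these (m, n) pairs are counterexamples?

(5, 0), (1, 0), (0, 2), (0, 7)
Testing each pair:
(5, 0): LHS = 25, RHS = 25 → satisfies claim
(1, 0): LHS = 1, RHS = 1 → satisfies claim
(0, 2): LHS = 4, RHS = 4 → satisfies claim
(0, 7): LHS = 49, RHS = 49 → satisfies claim

That makes 0 counterexamples.

Answer: 0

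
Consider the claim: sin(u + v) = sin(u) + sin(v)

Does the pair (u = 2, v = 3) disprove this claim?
Substituting u = 2, v = 3:
LHS = sin(2 + 3) = sin(5) ≈ -0.9589
RHS = sin(2) + sin(3) ≈ 1.05

Since LHS ≠ RHS, this pair disproves the claim.

Answer: Yes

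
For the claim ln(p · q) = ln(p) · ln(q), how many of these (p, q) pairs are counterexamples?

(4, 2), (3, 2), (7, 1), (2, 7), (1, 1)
Testing each pair:
(4, 2): LHS = ln(8) ≈ 2.079, RHS = ln(2)·ln(4) ≈ 0.9609 → counterexample
(3, 2): LHS = ln(6) ≈ 1.792, RHS = ln(2)·ln(3) ≈ 0.7615 → counterexample
(7, 1): LHS = ln(7) ≈ 1.946, RHS = 0 → counterexample
(2, 7): LHS = ln(14) ≈ 2.639, RHS = ln(2)·ln(7) ≈ 1.349 → counterexample
(1, 1): LHS = 0, RHS = 0 → satisfies claim

That makes 4 counterexamples.

Answer: 4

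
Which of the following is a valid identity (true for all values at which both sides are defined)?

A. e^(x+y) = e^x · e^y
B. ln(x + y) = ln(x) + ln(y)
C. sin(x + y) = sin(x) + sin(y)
A: holds — e.g. at (5, 8), both sides equal e^13 ≈ 442413.4.
B: fails at (1, 1) — LHS = ln(2) ≈ 0.6931, RHS = 0.
C: fails at (1, 2) — LHS = sin(3) ≈ 0.1411, RHS = sin(1) + sin(2) ≈ 1.751.

Answer: A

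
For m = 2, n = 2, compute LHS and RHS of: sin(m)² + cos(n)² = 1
LHS = sin(2)² + cos(2)² = 1
RHS = 1

LHS = RHS: the two sides agree.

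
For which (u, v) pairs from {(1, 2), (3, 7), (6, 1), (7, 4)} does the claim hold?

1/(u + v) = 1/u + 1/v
None

Testing each pair:
(1, 2): LHS = 1/3, RHS = 3/2 → fails
(3, 7): LHS = 1/10, RHS = 10/21 → fails
(6, 1): LHS = 1/7, RHS = 7/6 → fails
(7, 4): LHS = 1/11, RHS = 11/28 → fails

No pair satisfies the claim.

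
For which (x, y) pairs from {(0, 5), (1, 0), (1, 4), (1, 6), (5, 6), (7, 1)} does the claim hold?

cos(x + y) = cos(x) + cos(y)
None

Testing each pair:
(0, 5): LHS = cos(5) ≈ 0.2837, RHS = cos(5) + 1 ≈ 1.284 → fails
(1, 0): LHS = cos(1) ≈ 0.5403, RHS = cos(1) + 1 ≈ 1.54 → fails
(1, 4): LHS = cos(5) ≈ 0.2837, RHS = cos(4) + cos(1) ≈ -0.1133 → fails
(1, 6): LHS = cos(7) ≈ 0.7539, RHS = cos(1) + cos(6) ≈ 1.5 → fails
(5, 6): LHS = cos(11) ≈ 0.004426, RHS = cos(5) + cos(6) ≈ 1.244 → fails
(7, 1): LHS = cos(8) ≈ -0.1455, RHS = cos(1) + cos(7) ≈ 1.294 → fails

No pair satisfies the claim.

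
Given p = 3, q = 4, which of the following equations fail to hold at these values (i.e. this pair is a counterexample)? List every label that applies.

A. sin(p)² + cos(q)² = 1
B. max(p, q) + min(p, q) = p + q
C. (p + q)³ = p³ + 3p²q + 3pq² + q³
Evaluating each claim at the given values:
A. LHS = sin(3)² + cos(4)² ≈ 0.4472, RHS = 1 → fails here (LHS ≠ RHS)
B. LHS = 7, RHS = 7 → holds here (LHS = RHS)
C. LHS = 343, RHS = 343 → holds here (LHS = RHS)

Answer: A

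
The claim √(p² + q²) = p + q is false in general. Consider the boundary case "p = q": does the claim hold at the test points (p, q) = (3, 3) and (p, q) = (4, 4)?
At (3, 3): LHS = 3·√(2) ≈ 4.243 ≠ RHS = 6
At (4, 4): LHS = 4·√(2) ≈ 5.657 ≠ RHS = 8

Answer: No, fails at both test points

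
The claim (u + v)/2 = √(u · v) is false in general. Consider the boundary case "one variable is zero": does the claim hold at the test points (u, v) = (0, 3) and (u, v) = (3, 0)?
No, fails at both test points

At (0, 3): LHS = 3/2 ≠ RHS = 0
At (3, 0): LHS = 3/2 ≠ RHS = 0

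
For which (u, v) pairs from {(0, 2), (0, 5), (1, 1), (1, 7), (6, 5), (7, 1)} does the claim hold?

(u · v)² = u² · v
(0, 2), (0, 5), (1, 1), (7, 1)

Testing each pair:
(0, 2): LHS = 0, RHS = 0 → holds
(0, 5): LHS = 0, RHS = 0 → holds
(1, 1): LHS = 1, RHS = 1 → holds
(1, 7): LHS = 49, RHS = 7 → fails
(6, 5): LHS = 900, RHS = 180 → fails
(7, 1): LHS = 49, RHS = 49 → holds

4 of 6 pairs satisfy the claim.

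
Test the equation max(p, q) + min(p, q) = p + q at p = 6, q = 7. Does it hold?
Holds

Substituting p = 6, q = 7:

LHS = max(6, 7) + min(6, 7) = 13
RHS = 6 + 7 = 13

LHS = RHS, so the equation holds at this point.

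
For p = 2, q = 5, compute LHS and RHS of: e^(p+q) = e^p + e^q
LHS = e^(2+5) = e^7 ≈ 1097
RHS = e^2 + e^5 ≈ 155.8

LHS ≠ RHS (they differ by about 940.8), so the equation does not hold here.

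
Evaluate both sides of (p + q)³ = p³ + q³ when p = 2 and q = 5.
LHS = (2 + 5)³ = 343
RHS = 2³ + 5³ = 133

LHS ≠ RHS, so the equation does not hold here.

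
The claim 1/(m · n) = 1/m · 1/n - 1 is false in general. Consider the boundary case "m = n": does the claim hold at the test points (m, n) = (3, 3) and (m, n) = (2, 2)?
At (3, 3): LHS = 1/9 ≠ RHS = -8/9
At (2, 2): LHS = 1/4 ≠ RHS = -3/4

Answer: No, fails at both test points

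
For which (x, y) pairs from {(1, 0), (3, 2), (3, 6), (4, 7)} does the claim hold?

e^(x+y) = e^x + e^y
None

Testing each pair:
(1, 0): LHS = e ≈ 2.718, RHS = 1 + e ≈ 3.718 → fails
(3, 2): LHS = e^5 ≈ 148.4, RHS = e^2 + e^3 ≈ 27.47 → fails
(3, 6): LHS = e^9 ≈ 8103, RHS = e^3 + e^6 ≈ 423.5 → fails
(4, 7): LHS = e^11 ≈ 59874.1, RHS = e^4 + e^7 ≈ 1151 → fails

No pair satisfies the claim.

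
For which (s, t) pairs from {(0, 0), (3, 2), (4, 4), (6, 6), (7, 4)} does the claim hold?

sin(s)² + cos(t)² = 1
Testing each pair:
(0, 0): LHS = 1, RHS = 1 → holds
(3, 2): LHS = sin(3)² + cos(2)² ≈ 0.1931, RHS = 1 → fails
(4, 4): LHS = cos(4)² + sin(4)² = 1, RHS = 1 → holds
(6, 6): LHS = sin(6)² + cos(6)² = 1, RHS = 1 → holds
(7, 4): LHS = cos(4)² + sin(7)² ≈ 0.8589, RHS = 1 → fails

3 of 5 pairs satisfy the claim.

Answer: (0, 0), (4, 4), (6, 6)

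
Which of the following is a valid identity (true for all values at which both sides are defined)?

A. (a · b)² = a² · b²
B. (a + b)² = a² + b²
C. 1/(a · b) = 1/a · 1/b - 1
A

A: holds — e.g. at (2, 4), both sides equal 64.
B: fails at (4, 6) — LHS = 100, RHS = 52.
C: fails at (2, 7) — LHS = 1/14, RHS = -13/14.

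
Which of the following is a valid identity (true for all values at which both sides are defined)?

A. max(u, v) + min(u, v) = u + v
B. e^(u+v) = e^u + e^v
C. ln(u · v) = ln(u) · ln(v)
A: holds — e.g. at (0, 1), both sides equal 1.
B: fails at (5, 5) — LHS = e^10 ≈ 22026.5, RHS = 2·e^5 ≈ 296.8.
C: fails at (2, 4) — LHS = ln(8) ≈ 2.079, RHS = ln(2)·ln(4) ≈ 0.9609.

Answer: A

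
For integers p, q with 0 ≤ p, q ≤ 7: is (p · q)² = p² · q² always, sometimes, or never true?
The identity holds for every pair in the range. For instance at (p, q) = (1, 2): both sides equal 4.

Answer: Always true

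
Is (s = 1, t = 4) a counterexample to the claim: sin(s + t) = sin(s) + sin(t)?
Substituting s = 1, t = 4:
LHS = sin(1 + 4) = sin(5) ≈ -0.9589
RHS = sin(1) + sin(4) ≈ 0.08467

Since LHS ≠ RHS, this pair disproves the claim.

Answer: Yes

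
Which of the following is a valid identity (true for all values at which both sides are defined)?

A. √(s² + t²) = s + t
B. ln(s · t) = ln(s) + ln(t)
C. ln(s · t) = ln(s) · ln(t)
A: fails at (3, 3) — LHS = 3·√(2) ≈ 4.243, RHS = 6.
B: holds — e.g. at (1, 3), both sides equal ln(3) ≈ 1.099.
C: fails at (1, 2) — LHS = ln(2) ≈ 0.6931, RHS = 0.

Answer: B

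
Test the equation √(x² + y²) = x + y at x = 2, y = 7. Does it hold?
Fails

Substituting x = 2, y = 7:

LHS = √(2² + 7²) = √(53) ≈ 7.28
RHS = 2 + 7 = 9

LHS ≠ RHS, so the equation does not hold at this point.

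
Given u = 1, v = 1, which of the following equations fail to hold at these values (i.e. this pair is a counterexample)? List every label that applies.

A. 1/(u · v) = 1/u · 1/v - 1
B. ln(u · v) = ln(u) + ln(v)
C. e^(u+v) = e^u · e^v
Evaluating each claim at the given values:
A. LHS = 1, RHS = 0 → fails here (LHS ≠ RHS)
B. LHS = 0, RHS = 0 → holds here (LHS = RHS)
C. LHS = e^2 ≈ 7.389, RHS = e^2 ≈ 7.389 → holds here (LHS = RHS)

Answer: A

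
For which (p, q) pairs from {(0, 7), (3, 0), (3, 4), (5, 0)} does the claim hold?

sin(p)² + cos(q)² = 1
Testing each pair:
(0, 7): LHS = cos(7)² ≈ 0.5684, RHS = 1 → fails
(3, 0): LHS = sin(3)² + 1 ≈ 1.02, RHS = 1 → fails
(3, 4): LHS = sin(3)² + cos(4)² ≈ 0.4472, RHS = 1 → fails
(5, 0): LHS = sin(5)² + 1 ≈ 1.92, RHS = 1 → fails

No pair satisfies the claim.

Answer: None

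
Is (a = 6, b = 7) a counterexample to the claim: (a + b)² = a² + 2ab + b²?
Substituting a = 6, b = 7:
LHS = (6 + 7)² = 169
RHS = 6² + 2·6·7 + 7² = 169

The sides agree, so this pair does not disprove the claim.

Answer: No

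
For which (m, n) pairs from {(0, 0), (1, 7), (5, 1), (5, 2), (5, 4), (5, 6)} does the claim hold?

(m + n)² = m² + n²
(0, 0)

Testing each pair:
(0, 0): LHS = 0, RHS = 0 → holds
(1, 7): LHS = 64, RHS = 50 → fails
(5, 1): LHS = 36, RHS = 26 → fails
(5, 2): LHS = 49, RHS = 29 → fails
(5, 4): LHS = 81, RHS = 41 → fails
(5, 6): LHS = 121, RHS = 61 → fails

1 of 6 pairs satisfies the claim.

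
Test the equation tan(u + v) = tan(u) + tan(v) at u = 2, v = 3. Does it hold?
Fails

Substituting u = 2, v = 3:

LHS = tan(2 + 3) = tan(5) ≈ -3.381
RHS = tan(2) + tan(3) ≈ -2.328

LHS ≠ RHS, so the equation does not hold at this point.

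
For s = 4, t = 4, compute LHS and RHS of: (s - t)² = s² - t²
LHS = (4 - 4)² = 0
RHS = 4² - 4² = 0

LHS = RHS: the two sides agree.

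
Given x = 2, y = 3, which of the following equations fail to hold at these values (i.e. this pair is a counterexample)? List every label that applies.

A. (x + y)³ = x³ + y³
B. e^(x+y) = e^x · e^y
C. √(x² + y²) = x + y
A, C

Evaluating each claim at the given values:
A. LHS = 125, RHS = 35 → fails here (LHS ≠ RHS)
B. LHS = e^5 ≈ 148.4, RHS = e^5 ≈ 148.4 → holds here (LHS = RHS)
C. LHS = √(13) ≈ 3.606, RHS = 5 → fails here (LHS ≠ RHS)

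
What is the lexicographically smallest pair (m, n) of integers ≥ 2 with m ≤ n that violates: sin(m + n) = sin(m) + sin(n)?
(m, n) = (2, 2)

Substituting (2, 2) into the claim:
LHS = sin(2 + 2) = sin(4) ≈ -0.7568
RHS = sin(2) + sin(2) = 2·sin(2) ≈ 1.819

Since LHS ≠ RHS, this pair disproves the claim, and no lexicographically smaller pair (m ≤ n, integers ≥ 2) does.

For instance (8, 8) is also a counterexample (LHS = sin(16) ≈ -0.2879, RHS = 2·sin(8) ≈ 1.979), but it's lexicographically larger.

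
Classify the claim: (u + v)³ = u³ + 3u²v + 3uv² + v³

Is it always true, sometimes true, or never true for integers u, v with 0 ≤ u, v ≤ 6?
Always true

The identity holds for every pair in the range. For instance at (u, v) = (2, 1): both sides equal 27.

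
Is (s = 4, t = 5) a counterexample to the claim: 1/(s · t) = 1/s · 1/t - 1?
Yes

Substituting s = 4, t = 5:
LHS = 1/(4 · 5) = 1/20
RHS = 1/4 · 1/5 - 1 = -19/20

Since LHS ≠ RHS, this pair disproves the claim.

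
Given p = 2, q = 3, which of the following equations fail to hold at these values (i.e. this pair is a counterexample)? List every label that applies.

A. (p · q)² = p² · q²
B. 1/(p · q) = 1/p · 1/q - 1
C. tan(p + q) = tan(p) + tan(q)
B, C

Evaluating each claim at the given values:
A. LHS = 36, RHS = 36 → holds here (LHS = RHS)
B. LHS = 1/6, RHS = -5/6 → fails here (LHS ≠ RHS)
C. LHS = tan(5) ≈ -3.381, RHS = tan(2) + tan(3) ≈ -2.328 → fails here (LHS ≠ RHS)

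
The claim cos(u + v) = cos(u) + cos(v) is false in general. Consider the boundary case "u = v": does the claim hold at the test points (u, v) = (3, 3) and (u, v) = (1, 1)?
No, fails at both test points

At (3, 3): LHS = cos(6) ≈ 0.9602 ≠ RHS = 2·cos(3) ≈ -1.98
At (1, 1): LHS = cos(2) ≈ -0.4161 ≠ RHS = 2·cos(1) ≈ 1.081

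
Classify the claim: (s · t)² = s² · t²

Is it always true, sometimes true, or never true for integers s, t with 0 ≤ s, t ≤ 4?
Always true

The identity holds for every pair in the range. For instance at (s, t) = (1, 0): both sides equal 0.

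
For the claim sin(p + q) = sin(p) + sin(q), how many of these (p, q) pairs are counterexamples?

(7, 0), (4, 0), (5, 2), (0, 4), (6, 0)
Testing each pair:
(7, 0): LHS = sin(7) ≈ 0.657, RHS = sin(7) ≈ 0.657 → satisfies claim
(4, 0): LHS = sin(4) ≈ -0.7568, RHS = sin(4) ≈ -0.7568 → satisfies claim
(5, 2): LHS = sin(7) ≈ 0.657, RHS = sin(5) + sin(2) ≈ -0.04963 → counterexample
(0, 4): LHS = sin(4) ≈ -0.7568, RHS = sin(4) ≈ -0.7568 → satisfies claim
(6, 0): LHS = sin(6) ≈ -0.2794, RHS = sin(6) ≈ -0.2794 → satisfies claim

That makes 1 counterexample.

Answer: 1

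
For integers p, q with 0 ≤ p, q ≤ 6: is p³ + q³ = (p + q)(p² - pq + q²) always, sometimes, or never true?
The identity holds for every pair in the range. For instance at (p, q) = (6, 4): both sides equal 280.

Answer: Always true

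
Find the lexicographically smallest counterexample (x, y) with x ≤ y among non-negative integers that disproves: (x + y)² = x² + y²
At (0, 6): both sides equal 36, so it holds there.

Substituting (1, 1) into the claim:
LHS = (1 + 1)² = 4
RHS = 1² + 1² = 2

Since LHS ≠ RHS, this pair disproves the claim, and no lexicographically smaller pair (x ≤ y, non-negative integers) does.

For instance (3, 6) is also a counterexample (LHS = 81, RHS = 45), but it's lexicographically larger.

Answer: (x, y) = (1, 1)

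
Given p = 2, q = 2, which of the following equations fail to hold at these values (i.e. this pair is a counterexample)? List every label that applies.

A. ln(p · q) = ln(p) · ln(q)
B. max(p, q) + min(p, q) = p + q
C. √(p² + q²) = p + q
Evaluating each claim at the given values:
A. LHS = ln(4) ≈ 1.386, RHS = ln(2)² ≈ 0.4805 → fails here (LHS ≠ RHS)
B. LHS = 4, RHS = 4 → holds here (LHS = RHS)
C. LHS = 2·√(2) ≈ 2.828, RHS = 4 → fails here (LHS ≠ RHS)

Answer: A, C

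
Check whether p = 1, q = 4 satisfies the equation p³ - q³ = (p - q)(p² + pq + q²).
Substituting p = 1, q = 4:

LHS = 1³ - 4³ = -63
RHS = (1 - 4)(1² + 1·4 + 4²) = -63

LHS = RHS, so the equation holds at this point.

Answer: Holds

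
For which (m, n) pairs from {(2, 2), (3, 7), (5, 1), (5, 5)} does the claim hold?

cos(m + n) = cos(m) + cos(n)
None

Testing each pair:
(2, 2): LHS = cos(4) ≈ -0.6536, RHS = 2·cos(2) ≈ -0.8323 → fails
(3, 7): LHS = cos(10) ≈ -0.8391, RHS = cos(3) + cos(7) ≈ -0.2361 → fails
(5, 1): LHS = cos(6) ≈ 0.9602, RHS = cos(5) + cos(1) ≈ 0.824 → fails
(5, 5): LHS = cos(10) ≈ -0.8391, RHS = 2·cos(5) ≈ 0.5673 → fails

No pair satisfies the claim.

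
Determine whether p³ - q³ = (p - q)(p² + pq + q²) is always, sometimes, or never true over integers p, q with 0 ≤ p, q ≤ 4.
The identity holds for every pair in the range. For instance at (p, q) = (1, 1): both sides equal 0.

Answer: Always true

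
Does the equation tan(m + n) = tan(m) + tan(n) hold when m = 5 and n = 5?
Substituting m = 5, n = 5:

LHS = tan(5 + 5) = tan(10) ≈ 0.6484
RHS = tan(5) + tan(5) = 2·tan(5) ≈ -6.761

LHS ≠ RHS, so the equation does not hold at this point.

Answer: Fails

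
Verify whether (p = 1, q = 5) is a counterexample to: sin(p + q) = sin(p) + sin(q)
Substituting p = 1, q = 5:
LHS = sin(1 + 5) = sin(6) ≈ -0.2794
RHS = sin(1) + sin(5) ≈ -0.1175

Since LHS ≠ RHS, this pair disproves the claim.

Answer: Yes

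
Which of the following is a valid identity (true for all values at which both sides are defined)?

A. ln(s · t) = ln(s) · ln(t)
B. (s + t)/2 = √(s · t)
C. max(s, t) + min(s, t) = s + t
A: fails at (2, 3) — LHS = ln(6) ≈ 1.792, RHS = ln(2)·ln(3) ≈ 0.7615.
B: fails at (4, 6) — LHS = 5, RHS = 2·√(6) ≈ 4.899.
C: holds — e.g. at (4, 4), both sides equal 8.

Answer: C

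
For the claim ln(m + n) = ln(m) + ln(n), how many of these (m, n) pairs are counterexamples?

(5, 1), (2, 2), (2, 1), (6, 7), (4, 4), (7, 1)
Testing each pair:
(5, 1): LHS = ln(6) ≈ 1.792, RHS = ln(5) ≈ 1.609 → counterexample
(2, 2): LHS = ln(4) ≈ 1.386, RHS = 2·ln(2) ≈ 1.386 → satisfies claim
(2, 1): LHS = ln(3) ≈ 1.099, RHS = ln(2) ≈ 0.6931 → counterexample
(6, 7): LHS = ln(13) ≈ 2.565, RHS = ln(6) + ln(7) ≈ 3.738 → counterexample
(4, 4): LHS = ln(8) ≈ 2.079, RHS = 2·ln(4) ≈ 2.773 → counterexample
(7, 1): LHS = ln(8) ≈ 2.079, RHS = ln(7) ≈ 1.946 → counterexample

That makes 5 counterexamples.

Answer: 5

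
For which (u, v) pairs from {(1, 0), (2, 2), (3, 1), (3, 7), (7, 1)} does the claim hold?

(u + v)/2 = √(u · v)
Testing each pair:
(1, 0): LHS = 1/2, RHS = 0 → fails
(2, 2): LHS = 2, RHS = 2 → holds
(3, 1): LHS = 2, RHS = √(3) ≈ 1.732 → fails
(3, 7): LHS = 5, RHS = √(21) ≈ 4.583 → fails
(7, 1): LHS = 4, RHS = √(7) ≈ 2.646 → fails

1 of 5 pairs satisfies the claim.

Answer: (2, 2)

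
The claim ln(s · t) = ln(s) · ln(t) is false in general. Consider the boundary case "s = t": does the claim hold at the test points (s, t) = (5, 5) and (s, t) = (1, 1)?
At (5, 5): LHS = ln(25) ≈ 3.219 ≠ RHS = ln(5)² ≈ 2.59
At (1, 1): LHS = 0, RHS = 0 → equal

Answer: Only at (1, 1)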